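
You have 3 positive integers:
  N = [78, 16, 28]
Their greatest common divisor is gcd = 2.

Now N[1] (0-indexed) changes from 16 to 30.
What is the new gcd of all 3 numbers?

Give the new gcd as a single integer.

Answer: 2

Derivation:
Numbers: [78, 16, 28], gcd = 2
Change: index 1, 16 -> 30
gcd of the OTHER numbers (without index 1): gcd([78, 28]) = 2
New gcd = gcd(g_others, new_val) = gcd(2, 30) = 2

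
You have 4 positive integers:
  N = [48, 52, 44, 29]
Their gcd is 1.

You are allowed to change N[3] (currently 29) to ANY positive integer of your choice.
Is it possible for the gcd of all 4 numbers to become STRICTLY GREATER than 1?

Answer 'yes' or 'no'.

Current gcd = 1
gcd of all OTHER numbers (without N[3]=29): gcd([48, 52, 44]) = 4
The new gcd after any change is gcd(4, new_value).
This can be at most 4.
Since 4 > old gcd 1, the gcd CAN increase (e.g., set N[3] = 4).

Answer: yes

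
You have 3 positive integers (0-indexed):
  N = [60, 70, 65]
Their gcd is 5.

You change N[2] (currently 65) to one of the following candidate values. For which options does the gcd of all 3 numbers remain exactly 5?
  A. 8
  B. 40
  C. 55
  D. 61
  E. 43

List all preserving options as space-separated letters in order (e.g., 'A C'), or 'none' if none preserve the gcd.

Answer: C

Derivation:
Old gcd = 5; gcd of others (without N[2]) = 10
New gcd for candidate v: gcd(10, v). Preserves old gcd iff gcd(10, v) = 5.
  Option A: v=8, gcd(10,8)=2 -> changes
  Option B: v=40, gcd(10,40)=10 -> changes
  Option C: v=55, gcd(10,55)=5 -> preserves
  Option D: v=61, gcd(10,61)=1 -> changes
  Option E: v=43, gcd(10,43)=1 -> changes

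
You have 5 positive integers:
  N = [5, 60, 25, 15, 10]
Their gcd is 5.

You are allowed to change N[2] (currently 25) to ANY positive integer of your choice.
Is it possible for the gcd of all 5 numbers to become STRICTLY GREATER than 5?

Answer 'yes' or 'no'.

Answer: no

Derivation:
Current gcd = 5
gcd of all OTHER numbers (without N[2]=25): gcd([5, 60, 15, 10]) = 5
The new gcd after any change is gcd(5, new_value).
This can be at most 5.
Since 5 = old gcd 5, the gcd can only stay the same or decrease.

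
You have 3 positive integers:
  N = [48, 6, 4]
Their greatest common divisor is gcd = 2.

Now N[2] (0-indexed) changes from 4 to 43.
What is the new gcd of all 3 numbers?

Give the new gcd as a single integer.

Numbers: [48, 6, 4], gcd = 2
Change: index 2, 4 -> 43
gcd of the OTHER numbers (without index 2): gcd([48, 6]) = 6
New gcd = gcd(g_others, new_val) = gcd(6, 43) = 1

Answer: 1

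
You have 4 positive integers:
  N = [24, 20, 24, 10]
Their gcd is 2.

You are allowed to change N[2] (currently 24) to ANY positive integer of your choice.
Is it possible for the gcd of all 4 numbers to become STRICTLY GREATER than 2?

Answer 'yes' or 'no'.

Answer: no

Derivation:
Current gcd = 2
gcd of all OTHER numbers (without N[2]=24): gcd([24, 20, 10]) = 2
The new gcd after any change is gcd(2, new_value).
This can be at most 2.
Since 2 = old gcd 2, the gcd can only stay the same or decrease.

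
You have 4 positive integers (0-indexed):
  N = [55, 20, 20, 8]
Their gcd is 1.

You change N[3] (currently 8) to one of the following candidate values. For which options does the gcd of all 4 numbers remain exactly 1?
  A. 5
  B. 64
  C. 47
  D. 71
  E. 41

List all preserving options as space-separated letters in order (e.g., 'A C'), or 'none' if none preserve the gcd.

Answer: B C D E

Derivation:
Old gcd = 1; gcd of others (without N[3]) = 5
New gcd for candidate v: gcd(5, v). Preserves old gcd iff gcd(5, v) = 1.
  Option A: v=5, gcd(5,5)=5 -> changes
  Option B: v=64, gcd(5,64)=1 -> preserves
  Option C: v=47, gcd(5,47)=1 -> preserves
  Option D: v=71, gcd(5,71)=1 -> preserves
  Option E: v=41, gcd(5,41)=1 -> preserves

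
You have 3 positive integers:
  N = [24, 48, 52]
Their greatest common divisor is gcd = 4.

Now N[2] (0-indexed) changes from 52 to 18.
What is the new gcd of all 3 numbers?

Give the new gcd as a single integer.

Answer: 6

Derivation:
Numbers: [24, 48, 52], gcd = 4
Change: index 2, 52 -> 18
gcd of the OTHER numbers (without index 2): gcd([24, 48]) = 24
New gcd = gcd(g_others, new_val) = gcd(24, 18) = 6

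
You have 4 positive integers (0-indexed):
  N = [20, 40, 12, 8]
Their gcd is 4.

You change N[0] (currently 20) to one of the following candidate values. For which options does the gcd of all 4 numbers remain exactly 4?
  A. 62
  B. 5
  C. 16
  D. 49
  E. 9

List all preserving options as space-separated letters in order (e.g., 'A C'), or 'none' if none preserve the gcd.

Answer: C

Derivation:
Old gcd = 4; gcd of others (without N[0]) = 4
New gcd for candidate v: gcd(4, v). Preserves old gcd iff gcd(4, v) = 4.
  Option A: v=62, gcd(4,62)=2 -> changes
  Option B: v=5, gcd(4,5)=1 -> changes
  Option C: v=16, gcd(4,16)=4 -> preserves
  Option D: v=49, gcd(4,49)=1 -> changes
  Option E: v=9, gcd(4,9)=1 -> changes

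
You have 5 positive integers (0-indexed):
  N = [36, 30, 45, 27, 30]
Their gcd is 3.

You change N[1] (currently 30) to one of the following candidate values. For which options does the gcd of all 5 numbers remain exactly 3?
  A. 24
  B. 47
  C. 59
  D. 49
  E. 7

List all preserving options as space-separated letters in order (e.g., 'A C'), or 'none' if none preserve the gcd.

Answer: A

Derivation:
Old gcd = 3; gcd of others (without N[1]) = 3
New gcd for candidate v: gcd(3, v). Preserves old gcd iff gcd(3, v) = 3.
  Option A: v=24, gcd(3,24)=3 -> preserves
  Option B: v=47, gcd(3,47)=1 -> changes
  Option C: v=59, gcd(3,59)=1 -> changes
  Option D: v=49, gcd(3,49)=1 -> changes
  Option E: v=7, gcd(3,7)=1 -> changes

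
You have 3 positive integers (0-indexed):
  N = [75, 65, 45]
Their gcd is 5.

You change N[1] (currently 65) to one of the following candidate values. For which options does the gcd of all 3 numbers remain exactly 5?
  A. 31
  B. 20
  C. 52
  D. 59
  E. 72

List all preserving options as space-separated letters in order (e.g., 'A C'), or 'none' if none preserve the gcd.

Old gcd = 5; gcd of others (without N[1]) = 15
New gcd for candidate v: gcd(15, v). Preserves old gcd iff gcd(15, v) = 5.
  Option A: v=31, gcd(15,31)=1 -> changes
  Option B: v=20, gcd(15,20)=5 -> preserves
  Option C: v=52, gcd(15,52)=1 -> changes
  Option D: v=59, gcd(15,59)=1 -> changes
  Option E: v=72, gcd(15,72)=3 -> changes

Answer: B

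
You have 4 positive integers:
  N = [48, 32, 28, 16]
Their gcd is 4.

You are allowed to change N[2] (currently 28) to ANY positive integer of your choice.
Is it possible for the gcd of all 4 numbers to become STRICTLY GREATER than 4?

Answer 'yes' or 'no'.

Answer: yes

Derivation:
Current gcd = 4
gcd of all OTHER numbers (without N[2]=28): gcd([48, 32, 16]) = 16
The new gcd after any change is gcd(16, new_value).
This can be at most 16.
Since 16 > old gcd 4, the gcd CAN increase (e.g., set N[2] = 16).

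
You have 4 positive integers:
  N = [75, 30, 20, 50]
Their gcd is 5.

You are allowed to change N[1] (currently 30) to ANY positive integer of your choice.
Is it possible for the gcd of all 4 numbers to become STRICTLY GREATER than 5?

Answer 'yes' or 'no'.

Current gcd = 5
gcd of all OTHER numbers (without N[1]=30): gcd([75, 20, 50]) = 5
The new gcd after any change is gcd(5, new_value).
This can be at most 5.
Since 5 = old gcd 5, the gcd can only stay the same or decrease.

Answer: no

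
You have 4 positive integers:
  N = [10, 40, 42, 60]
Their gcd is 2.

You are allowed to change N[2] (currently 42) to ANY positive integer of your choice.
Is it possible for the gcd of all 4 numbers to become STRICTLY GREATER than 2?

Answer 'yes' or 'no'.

Current gcd = 2
gcd of all OTHER numbers (without N[2]=42): gcd([10, 40, 60]) = 10
The new gcd after any change is gcd(10, new_value).
This can be at most 10.
Since 10 > old gcd 2, the gcd CAN increase (e.g., set N[2] = 10).

Answer: yes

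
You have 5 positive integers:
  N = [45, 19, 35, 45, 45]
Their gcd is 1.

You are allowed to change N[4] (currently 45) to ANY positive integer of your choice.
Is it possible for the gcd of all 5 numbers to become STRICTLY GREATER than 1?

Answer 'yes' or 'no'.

Current gcd = 1
gcd of all OTHER numbers (without N[4]=45): gcd([45, 19, 35, 45]) = 1
The new gcd after any change is gcd(1, new_value).
This can be at most 1.
Since 1 = old gcd 1, the gcd can only stay the same or decrease.

Answer: no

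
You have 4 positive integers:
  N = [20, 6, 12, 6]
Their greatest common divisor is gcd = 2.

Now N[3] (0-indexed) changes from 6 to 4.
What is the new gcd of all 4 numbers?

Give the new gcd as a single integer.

Numbers: [20, 6, 12, 6], gcd = 2
Change: index 3, 6 -> 4
gcd of the OTHER numbers (without index 3): gcd([20, 6, 12]) = 2
New gcd = gcd(g_others, new_val) = gcd(2, 4) = 2

Answer: 2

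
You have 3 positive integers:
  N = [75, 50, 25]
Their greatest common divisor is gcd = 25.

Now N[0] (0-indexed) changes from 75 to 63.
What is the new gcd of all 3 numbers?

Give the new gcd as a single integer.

Answer: 1

Derivation:
Numbers: [75, 50, 25], gcd = 25
Change: index 0, 75 -> 63
gcd of the OTHER numbers (without index 0): gcd([50, 25]) = 25
New gcd = gcd(g_others, new_val) = gcd(25, 63) = 1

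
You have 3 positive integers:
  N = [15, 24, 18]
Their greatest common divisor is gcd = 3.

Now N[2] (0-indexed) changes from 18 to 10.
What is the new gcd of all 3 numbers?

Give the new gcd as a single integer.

Numbers: [15, 24, 18], gcd = 3
Change: index 2, 18 -> 10
gcd of the OTHER numbers (without index 2): gcd([15, 24]) = 3
New gcd = gcd(g_others, new_val) = gcd(3, 10) = 1

Answer: 1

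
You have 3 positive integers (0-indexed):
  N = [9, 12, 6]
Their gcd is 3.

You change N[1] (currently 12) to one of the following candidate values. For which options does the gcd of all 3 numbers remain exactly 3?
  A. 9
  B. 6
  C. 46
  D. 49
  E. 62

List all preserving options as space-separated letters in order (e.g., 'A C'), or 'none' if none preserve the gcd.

Old gcd = 3; gcd of others (without N[1]) = 3
New gcd for candidate v: gcd(3, v). Preserves old gcd iff gcd(3, v) = 3.
  Option A: v=9, gcd(3,9)=3 -> preserves
  Option B: v=6, gcd(3,6)=3 -> preserves
  Option C: v=46, gcd(3,46)=1 -> changes
  Option D: v=49, gcd(3,49)=1 -> changes
  Option E: v=62, gcd(3,62)=1 -> changes

Answer: A B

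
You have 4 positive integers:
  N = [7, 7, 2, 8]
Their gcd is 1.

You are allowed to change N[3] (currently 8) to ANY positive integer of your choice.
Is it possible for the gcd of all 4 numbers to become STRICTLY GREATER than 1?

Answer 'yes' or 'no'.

Current gcd = 1
gcd of all OTHER numbers (without N[3]=8): gcd([7, 7, 2]) = 1
The new gcd after any change is gcd(1, new_value).
This can be at most 1.
Since 1 = old gcd 1, the gcd can only stay the same or decrease.

Answer: no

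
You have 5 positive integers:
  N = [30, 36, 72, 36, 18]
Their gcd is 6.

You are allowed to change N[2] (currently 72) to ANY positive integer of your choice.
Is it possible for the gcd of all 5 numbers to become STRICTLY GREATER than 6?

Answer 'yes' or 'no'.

Answer: no

Derivation:
Current gcd = 6
gcd of all OTHER numbers (without N[2]=72): gcd([30, 36, 36, 18]) = 6
The new gcd after any change is gcd(6, new_value).
This can be at most 6.
Since 6 = old gcd 6, the gcd can only stay the same or decrease.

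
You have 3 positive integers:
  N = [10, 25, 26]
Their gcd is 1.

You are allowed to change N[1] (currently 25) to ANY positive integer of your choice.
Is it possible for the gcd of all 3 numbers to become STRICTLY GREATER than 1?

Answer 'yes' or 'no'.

Current gcd = 1
gcd of all OTHER numbers (without N[1]=25): gcd([10, 26]) = 2
The new gcd after any change is gcd(2, new_value).
This can be at most 2.
Since 2 > old gcd 1, the gcd CAN increase (e.g., set N[1] = 2).

Answer: yes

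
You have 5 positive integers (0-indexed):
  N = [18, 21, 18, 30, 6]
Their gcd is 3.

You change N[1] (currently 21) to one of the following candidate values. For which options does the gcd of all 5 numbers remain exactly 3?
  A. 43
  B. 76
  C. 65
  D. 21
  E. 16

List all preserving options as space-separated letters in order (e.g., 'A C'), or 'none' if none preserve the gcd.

Old gcd = 3; gcd of others (without N[1]) = 6
New gcd for candidate v: gcd(6, v). Preserves old gcd iff gcd(6, v) = 3.
  Option A: v=43, gcd(6,43)=1 -> changes
  Option B: v=76, gcd(6,76)=2 -> changes
  Option C: v=65, gcd(6,65)=1 -> changes
  Option D: v=21, gcd(6,21)=3 -> preserves
  Option E: v=16, gcd(6,16)=2 -> changes

Answer: D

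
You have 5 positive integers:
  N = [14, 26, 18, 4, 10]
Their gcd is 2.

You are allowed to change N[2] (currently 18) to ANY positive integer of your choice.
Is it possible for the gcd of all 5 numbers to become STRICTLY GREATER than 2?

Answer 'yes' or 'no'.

Answer: no

Derivation:
Current gcd = 2
gcd of all OTHER numbers (without N[2]=18): gcd([14, 26, 4, 10]) = 2
The new gcd after any change is gcd(2, new_value).
This can be at most 2.
Since 2 = old gcd 2, the gcd can only stay the same or decrease.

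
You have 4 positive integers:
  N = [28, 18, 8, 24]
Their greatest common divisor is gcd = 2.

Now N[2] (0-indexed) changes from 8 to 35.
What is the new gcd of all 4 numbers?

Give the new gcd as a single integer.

Numbers: [28, 18, 8, 24], gcd = 2
Change: index 2, 8 -> 35
gcd of the OTHER numbers (without index 2): gcd([28, 18, 24]) = 2
New gcd = gcd(g_others, new_val) = gcd(2, 35) = 1

Answer: 1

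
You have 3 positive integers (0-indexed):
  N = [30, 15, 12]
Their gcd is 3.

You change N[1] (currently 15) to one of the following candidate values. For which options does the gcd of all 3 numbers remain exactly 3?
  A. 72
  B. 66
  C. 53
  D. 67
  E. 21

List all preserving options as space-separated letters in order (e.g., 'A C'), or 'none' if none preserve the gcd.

Old gcd = 3; gcd of others (without N[1]) = 6
New gcd for candidate v: gcd(6, v). Preserves old gcd iff gcd(6, v) = 3.
  Option A: v=72, gcd(6,72)=6 -> changes
  Option B: v=66, gcd(6,66)=6 -> changes
  Option C: v=53, gcd(6,53)=1 -> changes
  Option D: v=67, gcd(6,67)=1 -> changes
  Option E: v=21, gcd(6,21)=3 -> preserves

Answer: E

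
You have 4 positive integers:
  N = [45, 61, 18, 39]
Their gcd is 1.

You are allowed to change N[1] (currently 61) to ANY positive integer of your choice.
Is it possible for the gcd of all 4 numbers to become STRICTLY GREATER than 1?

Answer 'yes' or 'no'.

Answer: yes

Derivation:
Current gcd = 1
gcd of all OTHER numbers (without N[1]=61): gcd([45, 18, 39]) = 3
The new gcd after any change is gcd(3, new_value).
This can be at most 3.
Since 3 > old gcd 1, the gcd CAN increase (e.g., set N[1] = 3).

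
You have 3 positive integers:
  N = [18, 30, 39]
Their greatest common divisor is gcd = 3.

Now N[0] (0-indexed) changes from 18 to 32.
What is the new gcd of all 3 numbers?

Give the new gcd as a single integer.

Numbers: [18, 30, 39], gcd = 3
Change: index 0, 18 -> 32
gcd of the OTHER numbers (without index 0): gcd([30, 39]) = 3
New gcd = gcd(g_others, new_val) = gcd(3, 32) = 1

Answer: 1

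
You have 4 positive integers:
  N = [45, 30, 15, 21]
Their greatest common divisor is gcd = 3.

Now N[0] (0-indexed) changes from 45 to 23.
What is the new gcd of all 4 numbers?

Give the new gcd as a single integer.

Answer: 1

Derivation:
Numbers: [45, 30, 15, 21], gcd = 3
Change: index 0, 45 -> 23
gcd of the OTHER numbers (without index 0): gcd([30, 15, 21]) = 3
New gcd = gcd(g_others, new_val) = gcd(3, 23) = 1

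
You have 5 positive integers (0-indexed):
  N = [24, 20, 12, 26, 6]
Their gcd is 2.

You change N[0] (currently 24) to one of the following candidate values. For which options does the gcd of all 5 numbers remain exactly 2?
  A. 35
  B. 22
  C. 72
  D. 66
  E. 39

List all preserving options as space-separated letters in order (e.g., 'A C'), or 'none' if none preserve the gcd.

Old gcd = 2; gcd of others (without N[0]) = 2
New gcd for candidate v: gcd(2, v). Preserves old gcd iff gcd(2, v) = 2.
  Option A: v=35, gcd(2,35)=1 -> changes
  Option B: v=22, gcd(2,22)=2 -> preserves
  Option C: v=72, gcd(2,72)=2 -> preserves
  Option D: v=66, gcd(2,66)=2 -> preserves
  Option E: v=39, gcd(2,39)=1 -> changes

Answer: B C D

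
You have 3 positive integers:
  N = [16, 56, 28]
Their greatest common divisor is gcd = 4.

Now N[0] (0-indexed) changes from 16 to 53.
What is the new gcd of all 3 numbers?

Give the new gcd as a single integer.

Answer: 1

Derivation:
Numbers: [16, 56, 28], gcd = 4
Change: index 0, 16 -> 53
gcd of the OTHER numbers (without index 0): gcd([56, 28]) = 28
New gcd = gcd(g_others, new_val) = gcd(28, 53) = 1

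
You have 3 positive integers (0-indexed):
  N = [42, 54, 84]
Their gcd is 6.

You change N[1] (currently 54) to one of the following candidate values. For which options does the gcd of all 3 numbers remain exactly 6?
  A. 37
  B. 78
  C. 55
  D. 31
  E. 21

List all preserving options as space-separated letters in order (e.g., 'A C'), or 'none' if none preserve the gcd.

Old gcd = 6; gcd of others (without N[1]) = 42
New gcd for candidate v: gcd(42, v). Preserves old gcd iff gcd(42, v) = 6.
  Option A: v=37, gcd(42,37)=1 -> changes
  Option B: v=78, gcd(42,78)=6 -> preserves
  Option C: v=55, gcd(42,55)=1 -> changes
  Option D: v=31, gcd(42,31)=1 -> changes
  Option E: v=21, gcd(42,21)=21 -> changes

Answer: B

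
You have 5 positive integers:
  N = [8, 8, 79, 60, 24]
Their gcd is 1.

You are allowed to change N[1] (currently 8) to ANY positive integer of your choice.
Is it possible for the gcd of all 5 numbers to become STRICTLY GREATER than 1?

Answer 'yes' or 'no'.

Current gcd = 1
gcd of all OTHER numbers (without N[1]=8): gcd([8, 79, 60, 24]) = 1
The new gcd after any change is gcd(1, new_value).
This can be at most 1.
Since 1 = old gcd 1, the gcd can only stay the same or decrease.

Answer: no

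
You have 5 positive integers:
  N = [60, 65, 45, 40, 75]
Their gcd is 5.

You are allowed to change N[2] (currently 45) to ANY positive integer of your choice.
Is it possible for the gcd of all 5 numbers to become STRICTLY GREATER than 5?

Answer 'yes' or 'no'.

Current gcd = 5
gcd of all OTHER numbers (without N[2]=45): gcd([60, 65, 40, 75]) = 5
The new gcd after any change is gcd(5, new_value).
This can be at most 5.
Since 5 = old gcd 5, the gcd can only stay the same or decrease.

Answer: no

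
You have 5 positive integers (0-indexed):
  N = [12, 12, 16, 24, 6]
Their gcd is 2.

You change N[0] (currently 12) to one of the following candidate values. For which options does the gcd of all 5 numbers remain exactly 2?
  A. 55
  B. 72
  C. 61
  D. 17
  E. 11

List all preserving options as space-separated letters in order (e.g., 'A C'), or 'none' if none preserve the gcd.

Old gcd = 2; gcd of others (without N[0]) = 2
New gcd for candidate v: gcd(2, v). Preserves old gcd iff gcd(2, v) = 2.
  Option A: v=55, gcd(2,55)=1 -> changes
  Option B: v=72, gcd(2,72)=2 -> preserves
  Option C: v=61, gcd(2,61)=1 -> changes
  Option D: v=17, gcd(2,17)=1 -> changes
  Option E: v=11, gcd(2,11)=1 -> changes

Answer: B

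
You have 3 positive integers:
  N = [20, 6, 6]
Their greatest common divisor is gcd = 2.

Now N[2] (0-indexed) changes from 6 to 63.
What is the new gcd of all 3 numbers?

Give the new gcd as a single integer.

Answer: 1

Derivation:
Numbers: [20, 6, 6], gcd = 2
Change: index 2, 6 -> 63
gcd of the OTHER numbers (without index 2): gcd([20, 6]) = 2
New gcd = gcd(g_others, new_val) = gcd(2, 63) = 1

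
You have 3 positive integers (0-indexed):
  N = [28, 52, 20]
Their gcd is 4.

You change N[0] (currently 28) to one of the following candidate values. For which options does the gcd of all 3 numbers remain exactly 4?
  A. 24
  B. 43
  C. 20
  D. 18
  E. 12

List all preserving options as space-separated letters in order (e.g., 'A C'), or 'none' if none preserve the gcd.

Old gcd = 4; gcd of others (without N[0]) = 4
New gcd for candidate v: gcd(4, v). Preserves old gcd iff gcd(4, v) = 4.
  Option A: v=24, gcd(4,24)=4 -> preserves
  Option B: v=43, gcd(4,43)=1 -> changes
  Option C: v=20, gcd(4,20)=4 -> preserves
  Option D: v=18, gcd(4,18)=2 -> changes
  Option E: v=12, gcd(4,12)=4 -> preserves

Answer: A C E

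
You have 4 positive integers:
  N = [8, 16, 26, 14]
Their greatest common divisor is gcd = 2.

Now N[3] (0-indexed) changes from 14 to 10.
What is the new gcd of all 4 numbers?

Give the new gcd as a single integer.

Numbers: [8, 16, 26, 14], gcd = 2
Change: index 3, 14 -> 10
gcd of the OTHER numbers (without index 3): gcd([8, 16, 26]) = 2
New gcd = gcd(g_others, new_val) = gcd(2, 10) = 2

Answer: 2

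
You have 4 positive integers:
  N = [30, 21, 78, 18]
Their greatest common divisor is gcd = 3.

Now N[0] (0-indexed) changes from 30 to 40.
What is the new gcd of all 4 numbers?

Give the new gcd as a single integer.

Answer: 1

Derivation:
Numbers: [30, 21, 78, 18], gcd = 3
Change: index 0, 30 -> 40
gcd of the OTHER numbers (without index 0): gcd([21, 78, 18]) = 3
New gcd = gcd(g_others, new_val) = gcd(3, 40) = 1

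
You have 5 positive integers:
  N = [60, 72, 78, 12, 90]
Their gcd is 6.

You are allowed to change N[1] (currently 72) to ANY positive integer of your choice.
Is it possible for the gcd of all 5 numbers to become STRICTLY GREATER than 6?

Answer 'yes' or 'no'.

Answer: no

Derivation:
Current gcd = 6
gcd of all OTHER numbers (without N[1]=72): gcd([60, 78, 12, 90]) = 6
The new gcd after any change is gcd(6, new_value).
This can be at most 6.
Since 6 = old gcd 6, the gcd can only stay the same or decrease.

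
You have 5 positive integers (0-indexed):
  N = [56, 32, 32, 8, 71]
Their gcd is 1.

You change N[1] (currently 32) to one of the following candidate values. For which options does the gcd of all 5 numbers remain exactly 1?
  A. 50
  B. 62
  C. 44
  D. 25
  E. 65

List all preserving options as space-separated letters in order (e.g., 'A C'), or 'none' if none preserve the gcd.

Answer: A B C D E

Derivation:
Old gcd = 1; gcd of others (without N[1]) = 1
New gcd for candidate v: gcd(1, v). Preserves old gcd iff gcd(1, v) = 1.
  Option A: v=50, gcd(1,50)=1 -> preserves
  Option B: v=62, gcd(1,62)=1 -> preserves
  Option C: v=44, gcd(1,44)=1 -> preserves
  Option D: v=25, gcd(1,25)=1 -> preserves
  Option E: v=65, gcd(1,65)=1 -> preserves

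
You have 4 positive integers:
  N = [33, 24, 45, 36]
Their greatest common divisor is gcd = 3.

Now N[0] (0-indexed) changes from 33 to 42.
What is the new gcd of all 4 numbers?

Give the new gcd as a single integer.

Answer: 3

Derivation:
Numbers: [33, 24, 45, 36], gcd = 3
Change: index 0, 33 -> 42
gcd of the OTHER numbers (without index 0): gcd([24, 45, 36]) = 3
New gcd = gcd(g_others, new_val) = gcd(3, 42) = 3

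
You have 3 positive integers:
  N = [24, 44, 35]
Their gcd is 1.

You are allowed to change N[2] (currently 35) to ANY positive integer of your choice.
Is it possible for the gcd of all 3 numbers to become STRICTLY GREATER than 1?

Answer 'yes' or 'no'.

Current gcd = 1
gcd of all OTHER numbers (without N[2]=35): gcd([24, 44]) = 4
The new gcd after any change is gcd(4, new_value).
This can be at most 4.
Since 4 > old gcd 1, the gcd CAN increase (e.g., set N[2] = 4).

Answer: yes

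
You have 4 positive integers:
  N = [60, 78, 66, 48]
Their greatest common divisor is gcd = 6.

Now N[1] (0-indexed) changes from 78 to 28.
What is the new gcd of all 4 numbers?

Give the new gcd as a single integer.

Answer: 2

Derivation:
Numbers: [60, 78, 66, 48], gcd = 6
Change: index 1, 78 -> 28
gcd of the OTHER numbers (without index 1): gcd([60, 66, 48]) = 6
New gcd = gcd(g_others, new_val) = gcd(6, 28) = 2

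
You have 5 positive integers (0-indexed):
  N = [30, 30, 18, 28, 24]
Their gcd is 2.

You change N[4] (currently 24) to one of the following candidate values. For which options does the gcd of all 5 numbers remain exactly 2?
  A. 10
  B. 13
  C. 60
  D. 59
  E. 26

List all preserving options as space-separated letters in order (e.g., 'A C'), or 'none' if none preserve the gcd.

Answer: A C E

Derivation:
Old gcd = 2; gcd of others (without N[4]) = 2
New gcd for candidate v: gcd(2, v). Preserves old gcd iff gcd(2, v) = 2.
  Option A: v=10, gcd(2,10)=2 -> preserves
  Option B: v=13, gcd(2,13)=1 -> changes
  Option C: v=60, gcd(2,60)=2 -> preserves
  Option D: v=59, gcd(2,59)=1 -> changes
  Option E: v=26, gcd(2,26)=2 -> preserves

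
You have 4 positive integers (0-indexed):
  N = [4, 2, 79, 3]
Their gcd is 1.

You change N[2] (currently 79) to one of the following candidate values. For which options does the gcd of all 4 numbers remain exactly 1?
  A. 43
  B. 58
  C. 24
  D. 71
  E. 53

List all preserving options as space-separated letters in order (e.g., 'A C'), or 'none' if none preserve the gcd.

Answer: A B C D E

Derivation:
Old gcd = 1; gcd of others (without N[2]) = 1
New gcd for candidate v: gcd(1, v). Preserves old gcd iff gcd(1, v) = 1.
  Option A: v=43, gcd(1,43)=1 -> preserves
  Option B: v=58, gcd(1,58)=1 -> preserves
  Option C: v=24, gcd(1,24)=1 -> preserves
  Option D: v=71, gcd(1,71)=1 -> preserves
  Option E: v=53, gcd(1,53)=1 -> preserves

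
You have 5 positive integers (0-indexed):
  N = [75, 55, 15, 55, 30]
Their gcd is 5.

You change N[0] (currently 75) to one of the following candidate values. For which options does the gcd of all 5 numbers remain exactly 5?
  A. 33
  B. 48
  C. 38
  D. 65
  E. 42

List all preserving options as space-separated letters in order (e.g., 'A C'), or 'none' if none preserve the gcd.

Old gcd = 5; gcd of others (without N[0]) = 5
New gcd for candidate v: gcd(5, v). Preserves old gcd iff gcd(5, v) = 5.
  Option A: v=33, gcd(5,33)=1 -> changes
  Option B: v=48, gcd(5,48)=1 -> changes
  Option C: v=38, gcd(5,38)=1 -> changes
  Option D: v=65, gcd(5,65)=5 -> preserves
  Option E: v=42, gcd(5,42)=1 -> changes

Answer: D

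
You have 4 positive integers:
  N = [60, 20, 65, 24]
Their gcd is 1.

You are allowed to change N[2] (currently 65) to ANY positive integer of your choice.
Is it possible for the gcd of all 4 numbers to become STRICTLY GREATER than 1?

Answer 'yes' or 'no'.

Answer: yes

Derivation:
Current gcd = 1
gcd of all OTHER numbers (without N[2]=65): gcd([60, 20, 24]) = 4
The new gcd after any change is gcd(4, new_value).
This can be at most 4.
Since 4 > old gcd 1, the gcd CAN increase (e.g., set N[2] = 4).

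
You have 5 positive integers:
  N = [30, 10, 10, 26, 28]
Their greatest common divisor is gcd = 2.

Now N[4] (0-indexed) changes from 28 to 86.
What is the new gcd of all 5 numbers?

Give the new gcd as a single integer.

Answer: 2

Derivation:
Numbers: [30, 10, 10, 26, 28], gcd = 2
Change: index 4, 28 -> 86
gcd of the OTHER numbers (without index 4): gcd([30, 10, 10, 26]) = 2
New gcd = gcd(g_others, new_val) = gcd(2, 86) = 2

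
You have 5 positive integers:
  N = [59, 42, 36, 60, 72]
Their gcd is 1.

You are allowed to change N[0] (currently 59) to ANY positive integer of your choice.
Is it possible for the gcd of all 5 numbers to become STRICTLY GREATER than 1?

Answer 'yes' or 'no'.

Current gcd = 1
gcd of all OTHER numbers (without N[0]=59): gcd([42, 36, 60, 72]) = 6
The new gcd after any change is gcd(6, new_value).
This can be at most 6.
Since 6 > old gcd 1, the gcd CAN increase (e.g., set N[0] = 6).

Answer: yes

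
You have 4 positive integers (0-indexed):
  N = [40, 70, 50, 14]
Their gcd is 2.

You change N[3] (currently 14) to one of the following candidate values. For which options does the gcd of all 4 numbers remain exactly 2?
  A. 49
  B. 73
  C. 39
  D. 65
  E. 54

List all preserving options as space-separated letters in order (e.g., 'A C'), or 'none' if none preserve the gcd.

Old gcd = 2; gcd of others (without N[3]) = 10
New gcd for candidate v: gcd(10, v). Preserves old gcd iff gcd(10, v) = 2.
  Option A: v=49, gcd(10,49)=1 -> changes
  Option B: v=73, gcd(10,73)=1 -> changes
  Option C: v=39, gcd(10,39)=1 -> changes
  Option D: v=65, gcd(10,65)=5 -> changes
  Option E: v=54, gcd(10,54)=2 -> preserves

Answer: E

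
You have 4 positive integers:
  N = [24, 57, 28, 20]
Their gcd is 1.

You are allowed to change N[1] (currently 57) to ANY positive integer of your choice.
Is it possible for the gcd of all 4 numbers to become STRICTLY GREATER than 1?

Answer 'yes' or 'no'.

Current gcd = 1
gcd of all OTHER numbers (without N[1]=57): gcd([24, 28, 20]) = 4
The new gcd after any change is gcd(4, new_value).
This can be at most 4.
Since 4 > old gcd 1, the gcd CAN increase (e.g., set N[1] = 4).

Answer: yes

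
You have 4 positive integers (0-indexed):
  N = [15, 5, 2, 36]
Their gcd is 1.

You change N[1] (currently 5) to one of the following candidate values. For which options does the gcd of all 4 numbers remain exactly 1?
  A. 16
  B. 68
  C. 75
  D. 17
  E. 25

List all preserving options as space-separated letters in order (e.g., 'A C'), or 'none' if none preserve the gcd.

Answer: A B C D E

Derivation:
Old gcd = 1; gcd of others (without N[1]) = 1
New gcd for candidate v: gcd(1, v). Preserves old gcd iff gcd(1, v) = 1.
  Option A: v=16, gcd(1,16)=1 -> preserves
  Option B: v=68, gcd(1,68)=1 -> preserves
  Option C: v=75, gcd(1,75)=1 -> preserves
  Option D: v=17, gcd(1,17)=1 -> preserves
  Option E: v=25, gcd(1,25)=1 -> preserves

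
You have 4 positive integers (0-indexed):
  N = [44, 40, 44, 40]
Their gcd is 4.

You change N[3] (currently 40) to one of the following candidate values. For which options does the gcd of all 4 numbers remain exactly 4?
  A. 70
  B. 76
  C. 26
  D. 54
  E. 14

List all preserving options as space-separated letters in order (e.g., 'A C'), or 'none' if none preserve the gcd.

Old gcd = 4; gcd of others (without N[3]) = 4
New gcd for candidate v: gcd(4, v). Preserves old gcd iff gcd(4, v) = 4.
  Option A: v=70, gcd(4,70)=2 -> changes
  Option B: v=76, gcd(4,76)=4 -> preserves
  Option C: v=26, gcd(4,26)=2 -> changes
  Option D: v=54, gcd(4,54)=2 -> changes
  Option E: v=14, gcd(4,14)=2 -> changes

Answer: B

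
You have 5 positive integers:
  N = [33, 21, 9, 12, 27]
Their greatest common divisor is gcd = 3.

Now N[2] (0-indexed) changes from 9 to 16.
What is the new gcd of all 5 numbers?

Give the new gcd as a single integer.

Answer: 1

Derivation:
Numbers: [33, 21, 9, 12, 27], gcd = 3
Change: index 2, 9 -> 16
gcd of the OTHER numbers (without index 2): gcd([33, 21, 12, 27]) = 3
New gcd = gcd(g_others, new_val) = gcd(3, 16) = 1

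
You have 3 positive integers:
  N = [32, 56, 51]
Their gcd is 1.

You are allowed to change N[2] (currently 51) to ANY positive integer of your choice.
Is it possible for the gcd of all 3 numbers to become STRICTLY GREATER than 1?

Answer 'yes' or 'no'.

Current gcd = 1
gcd of all OTHER numbers (without N[2]=51): gcd([32, 56]) = 8
The new gcd after any change is gcd(8, new_value).
This can be at most 8.
Since 8 > old gcd 1, the gcd CAN increase (e.g., set N[2] = 8).

Answer: yes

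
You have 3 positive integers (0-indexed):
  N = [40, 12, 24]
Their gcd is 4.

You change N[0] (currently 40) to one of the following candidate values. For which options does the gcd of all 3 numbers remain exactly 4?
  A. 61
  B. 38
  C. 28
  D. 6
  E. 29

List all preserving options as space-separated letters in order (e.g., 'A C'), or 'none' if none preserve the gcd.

Old gcd = 4; gcd of others (without N[0]) = 12
New gcd for candidate v: gcd(12, v). Preserves old gcd iff gcd(12, v) = 4.
  Option A: v=61, gcd(12,61)=1 -> changes
  Option B: v=38, gcd(12,38)=2 -> changes
  Option C: v=28, gcd(12,28)=4 -> preserves
  Option D: v=6, gcd(12,6)=6 -> changes
  Option E: v=29, gcd(12,29)=1 -> changes

Answer: C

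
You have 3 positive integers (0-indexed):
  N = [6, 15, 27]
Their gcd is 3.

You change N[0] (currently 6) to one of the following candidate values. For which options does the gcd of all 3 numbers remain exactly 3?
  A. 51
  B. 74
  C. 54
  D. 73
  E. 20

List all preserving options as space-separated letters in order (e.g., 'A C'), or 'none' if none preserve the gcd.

Old gcd = 3; gcd of others (without N[0]) = 3
New gcd for candidate v: gcd(3, v). Preserves old gcd iff gcd(3, v) = 3.
  Option A: v=51, gcd(3,51)=3 -> preserves
  Option B: v=74, gcd(3,74)=1 -> changes
  Option C: v=54, gcd(3,54)=3 -> preserves
  Option D: v=73, gcd(3,73)=1 -> changes
  Option E: v=20, gcd(3,20)=1 -> changes

Answer: A C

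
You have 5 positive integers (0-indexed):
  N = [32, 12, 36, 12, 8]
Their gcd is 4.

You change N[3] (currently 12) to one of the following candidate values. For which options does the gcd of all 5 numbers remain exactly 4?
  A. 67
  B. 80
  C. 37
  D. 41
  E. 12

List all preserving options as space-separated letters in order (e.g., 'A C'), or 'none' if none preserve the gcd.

Old gcd = 4; gcd of others (without N[3]) = 4
New gcd for candidate v: gcd(4, v). Preserves old gcd iff gcd(4, v) = 4.
  Option A: v=67, gcd(4,67)=1 -> changes
  Option B: v=80, gcd(4,80)=4 -> preserves
  Option C: v=37, gcd(4,37)=1 -> changes
  Option D: v=41, gcd(4,41)=1 -> changes
  Option E: v=12, gcd(4,12)=4 -> preserves

Answer: B E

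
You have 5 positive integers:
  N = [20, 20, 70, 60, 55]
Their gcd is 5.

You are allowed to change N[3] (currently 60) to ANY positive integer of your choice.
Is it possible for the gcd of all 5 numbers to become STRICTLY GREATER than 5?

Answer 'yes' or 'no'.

Current gcd = 5
gcd of all OTHER numbers (without N[3]=60): gcd([20, 20, 70, 55]) = 5
The new gcd after any change is gcd(5, new_value).
This can be at most 5.
Since 5 = old gcd 5, the gcd can only stay the same or decrease.

Answer: no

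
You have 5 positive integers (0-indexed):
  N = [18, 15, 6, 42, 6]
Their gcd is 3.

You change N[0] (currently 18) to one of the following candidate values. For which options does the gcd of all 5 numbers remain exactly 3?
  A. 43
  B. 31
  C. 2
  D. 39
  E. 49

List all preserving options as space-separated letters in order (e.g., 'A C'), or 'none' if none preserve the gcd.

Old gcd = 3; gcd of others (without N[0]) = 3
New gcd for candidate v: gcd(3, v). Preserves old gcd iff gcd(3, v) = 3.
  Option A: v=43, gcd(3,43)=1 -> changes
  Option B: v=31, gcd(3,31)=1 -> changes
  Option C: v=2, gcd(3,2)=1 -> changes
  Option D: v=39, gcd(3,39)=3 -> preserves
  Option E: v=49, gcd(3,49)=1 -> changes

Answer: D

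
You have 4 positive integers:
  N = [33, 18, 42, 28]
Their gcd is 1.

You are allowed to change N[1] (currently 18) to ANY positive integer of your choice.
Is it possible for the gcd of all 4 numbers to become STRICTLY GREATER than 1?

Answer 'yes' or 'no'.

Answer: no

Derivation:
Current gcd = 1
gcd of all OTHER numbers (without N[1]=18): gcd([33, 42, 28]) = 1
The new gcd after any change is gcd(1, new_value).
This can be at most 1.
Since 1 = old gcd 1, the gcd can only stay the same or decrease.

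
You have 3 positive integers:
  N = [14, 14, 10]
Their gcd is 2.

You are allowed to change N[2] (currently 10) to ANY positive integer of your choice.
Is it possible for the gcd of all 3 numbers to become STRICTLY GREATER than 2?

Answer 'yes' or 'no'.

Current gcd = 2
gcd of all OTHER numbers (without N[2]=10): gcd([14, 14]) = 14
The new gcd after any change is gcd(14, new_value).
This can be at most 14.
Since 14 > old gcd 2, the gcd CAN increase (e.g., set N[2] = 14).

Answer: yes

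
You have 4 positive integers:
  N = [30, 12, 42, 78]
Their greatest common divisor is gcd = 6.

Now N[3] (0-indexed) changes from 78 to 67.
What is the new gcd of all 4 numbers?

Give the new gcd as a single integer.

Numbers: [30, 12, 42, 78], gcd = 6
Change: index 3, 78 -> 67
gcd of the OTHER numbers (without index 3): gcd([30, 12, 42]) = 6
New gcd = gcd(g_others, new_val) = gcd(6, 67) = 1

Answer: 1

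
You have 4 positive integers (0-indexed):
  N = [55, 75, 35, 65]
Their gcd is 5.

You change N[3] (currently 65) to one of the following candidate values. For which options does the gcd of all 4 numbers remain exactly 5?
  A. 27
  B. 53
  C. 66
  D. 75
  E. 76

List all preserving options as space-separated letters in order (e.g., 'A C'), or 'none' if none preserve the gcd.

Old gcd = 5; gcd of others (without N[3]) = 5
New gcd for candidate v: gcd(5, v). Preserves old gcd iff gcd(5, v) = 5.
  Option A: v=27, gcd(5,27)=1 -> changes
  Option B: v=53, gcd(5,53)=1 -> changes
  Option C: v=66, gcd(5,66)=1 -> changes
  Option D: v=75, gcd(5,75)=5 -> preserves
  Option E: v=76, gcd(5,76)=1 -> changes

Answer: D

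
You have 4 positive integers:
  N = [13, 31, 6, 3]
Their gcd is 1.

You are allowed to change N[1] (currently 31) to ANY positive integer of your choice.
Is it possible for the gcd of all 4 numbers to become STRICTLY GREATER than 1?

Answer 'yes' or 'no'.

Answer: no

Derivation:
Current gcd = 1
gcd of all OTHER numbers (without N[1]=31): gcd([13, 6, 3]) = 1
The new gcd after any change is gcd(1, new_value).
This can be at most 1.
Since 1 = old gcd 1, the gcd can only stay the same or decrease.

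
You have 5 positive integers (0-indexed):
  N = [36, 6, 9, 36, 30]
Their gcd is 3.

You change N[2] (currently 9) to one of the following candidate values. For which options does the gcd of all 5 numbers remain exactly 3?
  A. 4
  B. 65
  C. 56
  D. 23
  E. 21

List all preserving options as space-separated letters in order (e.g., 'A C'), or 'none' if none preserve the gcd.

Old gcd = 3; gcd of others (without N[2]) = 6
New gcd for candidate v: gcd(6, v). Preserves old gcd iff gcd(6, v) = 3.
  Option A: v=4, gcd(6,4)=2 -> changes
  Option B: v=65, gcd(6,65)=1 -> changes
  Option C: v=56, gcd(6,56)=2 -> changes
  Option D: v=23, gcd(6,23)=1 -> changes
  Option E: v=21, gcd(6,21)=3 -> preserves

Answer: E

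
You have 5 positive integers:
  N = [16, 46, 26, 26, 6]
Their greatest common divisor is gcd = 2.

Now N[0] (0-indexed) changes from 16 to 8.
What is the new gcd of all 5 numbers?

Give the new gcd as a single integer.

Numbers: [16, 46, 26, 26, 6], gcd = 2
Change: index 0, 16 -> 8
gcd of the OTHER numbers (without index 0): gcd([46, 26, 26, 6]) = 2
New gcd = gcd(g_others, new_val) = gcd(2, 8) = 2

Answer: 2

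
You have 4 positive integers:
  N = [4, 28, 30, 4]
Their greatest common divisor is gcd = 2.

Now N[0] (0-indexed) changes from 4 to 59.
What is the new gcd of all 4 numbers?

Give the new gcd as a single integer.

Numbers: [4, 28, 30, 4], gcd = 2
Change: index 0, 4 -> 59
gcd of the OTHER numbers (without index 0): gcd([28, 30, 4]) = 2
New gcd = gcd(g_others, new_val) = gcd(2, 59) = 1

Answer: 1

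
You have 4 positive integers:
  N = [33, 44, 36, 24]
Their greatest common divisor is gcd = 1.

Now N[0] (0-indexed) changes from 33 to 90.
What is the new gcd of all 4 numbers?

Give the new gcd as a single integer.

Numbers: [33, 44, 36, 24], gcd = 1
Change: index 0, 33 -> 90
gcd of the OTHER numbers (without index 0): gcd([44, 36, 24]) = 4
New gcd = gcd(g_others, new_val) = gcd(4, 90) = 2

Answer: 2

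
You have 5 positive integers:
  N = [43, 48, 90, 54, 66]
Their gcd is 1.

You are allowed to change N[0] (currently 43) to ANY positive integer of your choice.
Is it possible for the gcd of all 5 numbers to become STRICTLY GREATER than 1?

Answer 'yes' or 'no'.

Answer: yes

Derivation:
Current gcd = 1
gcd of all OTHER numbers (without N[0]=43): gcd([48, 90, 54, 66]) = 6
The new gcd after any change is gcd(6, new_value).
This can be at most 6.
Since 6 > old gcd 1, the gcd CAN increase (e.g., set N[0] = 6).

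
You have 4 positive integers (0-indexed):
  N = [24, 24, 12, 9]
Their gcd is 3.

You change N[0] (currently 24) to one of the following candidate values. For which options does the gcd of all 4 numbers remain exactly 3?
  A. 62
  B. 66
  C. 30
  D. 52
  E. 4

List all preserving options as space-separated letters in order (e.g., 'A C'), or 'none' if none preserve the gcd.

Answer: B C

Derivation:
Old gcd = 3; gcd of others (without N[0]) = 3
New gcd for candidate v: gcd(3, v). Preserves old gcd iff gcd(3, v) = 3.
  Option A: v=62, gcd(3,62)=1 -> changes
  Option B: v=66, gcd(3,66)=3 -> preserves
  Option C: v=30, gcd(3,30)=3 -> preserves
  Option D: v=52, gcd(3,52)=1 -> changes
  Option E: v=4, gcd(3,4)=1 -> changes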